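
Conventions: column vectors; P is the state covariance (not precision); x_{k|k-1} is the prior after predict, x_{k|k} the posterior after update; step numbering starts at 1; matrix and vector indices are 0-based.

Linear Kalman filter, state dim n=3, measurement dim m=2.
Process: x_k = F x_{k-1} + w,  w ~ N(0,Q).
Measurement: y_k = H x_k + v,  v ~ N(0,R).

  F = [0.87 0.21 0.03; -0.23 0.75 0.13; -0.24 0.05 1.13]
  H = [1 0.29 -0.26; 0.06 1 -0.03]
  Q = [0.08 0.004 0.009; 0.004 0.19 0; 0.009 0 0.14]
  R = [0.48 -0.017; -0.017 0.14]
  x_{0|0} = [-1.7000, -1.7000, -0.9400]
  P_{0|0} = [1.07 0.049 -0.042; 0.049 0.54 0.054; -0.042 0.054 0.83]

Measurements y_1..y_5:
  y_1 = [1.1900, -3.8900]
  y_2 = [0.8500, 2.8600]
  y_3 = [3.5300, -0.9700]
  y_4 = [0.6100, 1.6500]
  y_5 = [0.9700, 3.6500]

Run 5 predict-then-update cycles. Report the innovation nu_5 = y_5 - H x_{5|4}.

step 1: x^-=[-1.8642, -1.0062, -0.7392]  P^-=[0.9308 -0.0940 -0.2090; -0.0940 0.5605 0.2502; -0.2090 0.2502 1.2905]  S=[1.5617 0.0581; 0.0581 0.6795]  K=[0.6171 -0.0997; -0.0278 0.8079; -0.3142 0.3197]  nu=[3.1538, -2.7941]  x^+=[0.3606, -3.3515, -2.6232]  P^+=[0.3365 -0.0416 0.1021; -0.0416 0.1184 0.0763; 0.1021 0.0763 1.0786]
step 2: x^-=[-0.4687, -2.9376, -3.2183]  P^-=[0.3320 -0.0510 0.0947; -0.0510 0.3157 0.2249; 0.0947 0.2249 1.4912]  S=[0.8266 -0.0105; -0.0105 0.4383]  K=[0.3531 -0.0689; -0.0128 0.6977; -0.2703 0.4175]  nu=[1.3339, 5.7291]  x^+=[-0.3923, 1.0424, -1.1869]  P^+=[0.2263 -0.0236 0.1879; -0.0236 0.1021 0.0923; 0.1879 0.0923 1.3521]
step 3: x^-=[-0.1580, 0.7177, -1.1949]  P^-=[0.2594 -0.0096 0.2142; -0.0096 0.2971 0.2436; 0.2142 0.2436 1.7888]  S=[0.7316 0.0137; 0.0137 0.4231]  K=[0.2748 -0.0101; 0.0053 0.6834; -0.2554 0.4875]  nu=[3.1692, -1.7141]  x^+=[0.7301, -0.4370, -2.8400]  P^+=[0.2042 -0.0104 0.2658; -0.0104 0.0994 0.1060; 0.2658 0.1060 1.6439]
step 4: x^-=[0.4582, -0.8649, -3.4063]  P^-=[0.2518 0.0125 0.3079; 0.0125 0.2928 0.2716; 0.3079 0.2716 2.1192]  S=[0.7059 0.0252; 0.0252 0.4197]  K=[0.2474 0.0288; 0.0137 0.6792; -0.2526 0.5548]  nu=[-0.4830, 2.3852]  x^+=[0.4074, 0.7486, -1.9610]  P^+=[0.2079 -0.0024 0.3420; -0.0024 0.0986 0.1200; 0.3420 0.1200 1.9520]
step 5: x^-=[0.4528, 0.2128, -2.2763]  P^-=[0.2620 0.0264 0.3953; 0.0264 0.2932 0.3053; 0.3953 0.3053 2.4729]  S=[0.6975 0.0298; 0.0298 0.4198]  K=[0.2368 0.0552; 0.0169 0.6792; -0.2549 0.6251]  nu=[-0.1363, 3.3417]  x^+=[0.6051, 2.4802, -0.1525]  P^+=[0.2208 0.0030 0.4189; 0.0030 0.0987 0.1349; 0.4189 0.1349 2.2730]

innov = [-0.1363, 3.3417]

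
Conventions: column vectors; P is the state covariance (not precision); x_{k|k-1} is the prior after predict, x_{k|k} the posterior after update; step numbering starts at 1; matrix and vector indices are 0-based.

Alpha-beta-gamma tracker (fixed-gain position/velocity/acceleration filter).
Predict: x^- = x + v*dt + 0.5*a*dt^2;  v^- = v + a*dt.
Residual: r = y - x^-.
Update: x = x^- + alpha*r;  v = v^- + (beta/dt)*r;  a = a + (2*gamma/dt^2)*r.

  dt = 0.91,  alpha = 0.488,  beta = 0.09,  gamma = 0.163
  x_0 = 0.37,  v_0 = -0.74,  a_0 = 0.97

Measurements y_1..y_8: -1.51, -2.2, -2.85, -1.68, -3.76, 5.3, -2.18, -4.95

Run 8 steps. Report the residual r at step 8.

step 1: x_pred=0.0982  r=-1.6082  x^+=-0.6866  v^+=-0.0164  a^+=0.3369
step 2: x_pred=-0.5620  r=-1.6380  x^+=-1.3613  v^+=0.1282  a^+=-0.3080
step 3: x_pred=-1.3722  r=-1.4778  x^+=-2.0934  v^+=-0.2982  a^+=-0.8897
step 4: x_pred=-2.7331  r=1.0531  x^+=-2.2192  v^+=-1.0037  a^+=-0.4752
step 5: x_pred=-3.3293  r=-0.4307  x^+=-3.5395  v^+=-1.4787  a^+=-0.6447
step 6: x_pred=-5.1520  r=10.4520  x^+=-0.0514  v^+=-1.0317  a^+=3.4700
step 7: x_pred=0.4465  r=-2.6265  x^+=-0.8352  v^+=1.8662  a^+=2.4360
step 8: x_pred=1.8717  r=-6.8217  x^+=-1.4573  v^+=3.4083  a^+=-0.2495

resid = -6.8217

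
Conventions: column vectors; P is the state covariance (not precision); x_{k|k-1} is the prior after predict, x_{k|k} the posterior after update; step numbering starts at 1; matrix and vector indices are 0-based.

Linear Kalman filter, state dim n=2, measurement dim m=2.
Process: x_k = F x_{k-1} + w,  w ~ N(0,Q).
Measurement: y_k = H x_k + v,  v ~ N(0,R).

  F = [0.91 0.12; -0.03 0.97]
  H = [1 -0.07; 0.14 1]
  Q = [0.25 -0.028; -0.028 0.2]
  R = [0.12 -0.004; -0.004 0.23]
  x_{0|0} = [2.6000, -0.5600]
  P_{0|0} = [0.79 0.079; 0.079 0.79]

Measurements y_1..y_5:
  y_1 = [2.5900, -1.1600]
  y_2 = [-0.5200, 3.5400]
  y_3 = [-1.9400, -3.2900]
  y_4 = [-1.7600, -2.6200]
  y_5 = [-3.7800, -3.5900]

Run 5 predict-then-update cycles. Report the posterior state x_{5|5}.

x_post = [-3.4117, -2.4523]

step 1: x^-=[2.2988, -0.6212]  P^-=[0.9328 0.1118; 0.1118 0.9394]  S=[1.0418 0.1716; 0.1716 1.2190]  K=[0.8754 0.0757; -0.0868 0.7957]  nu=[0.2477, -0.8606]  x^+=[2.4506, -1.3275]  P^+=[0.1047 -0.0008; -0.0008 0.1835]
step 2: x^-=[2.0707, -1.3612]  P^-=[0.3392 -0.0102; -0.0102 0.3728]  S=[0.4624 0.0073; 0.0073 0.6066]  K=[0.7342 0.0527; -0.0881 0.6133]  nu=[-2.6860, 4.6113]  x^+=[0.3415, 1.7035]  P^+=[0.0877 -0.0031; -0.0031 0.1418]
step 3: x^-=[0.5152, 1.6421]  P^-=[0.3240 -0.0166; -0.0166 0.3337]  S=[0.4479 0.0015; 0.0015 0.5654]  K=[0.7257 0.0489; -0.0913 0.5864]  nu=[-2.3403, -5.0042]  x^+=[-1.4276, -1.0786]  P^+=[0.0866 -0.0038; -0.0038 0.1358]
step 4: x^-=[-1.4285, -1.0034]  P^-=[0.3229 -0.0179; -0.0179 0.3280]  S=[0.4470 0.0005; 0.0005 0.5593]  K=[0.7251 0.0481; -0.0921 0.5821]  nu=[-0.4017, -1.4166]  x^+=[-1.7880, -1.7909]  P^+=[0.0865 -0.0039; -0.0039 0.1348]
step 5: x^-=[-1.8420, -1.6836]  P^-=[0.3227 -0.0181; -0.0181 0.3271]  S=[0.4469 0.0003; 0.0003 0.5584]  K=[0.7250 0.0480; -0.0923 0.5814]  nu=[-2.0559, -1.6485]  x^+=[-3.4117, -2.4523]  P^+=[0.0865 -0.0040; -0.0040 0.1346]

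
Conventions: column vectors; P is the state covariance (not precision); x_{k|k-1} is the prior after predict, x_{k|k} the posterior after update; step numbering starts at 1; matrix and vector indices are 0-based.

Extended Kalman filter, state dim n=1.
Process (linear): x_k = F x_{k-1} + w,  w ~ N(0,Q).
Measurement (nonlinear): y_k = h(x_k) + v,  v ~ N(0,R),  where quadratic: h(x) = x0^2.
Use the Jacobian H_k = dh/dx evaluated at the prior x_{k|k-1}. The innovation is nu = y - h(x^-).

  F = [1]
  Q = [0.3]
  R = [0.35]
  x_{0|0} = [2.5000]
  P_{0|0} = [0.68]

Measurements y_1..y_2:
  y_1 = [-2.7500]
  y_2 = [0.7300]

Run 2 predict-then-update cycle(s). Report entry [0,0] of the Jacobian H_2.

step 1: x^-=[2.5000]  P^-=[0.9800]  H_jac=[5.0000]  S=[24.8500]  K=[0.1972]  nu=[-9.0000]  x^+=[0.7254]  P^+=[0.0138]
step 2: x^-=[0.7254]  P^-=[0.3138]  H_jac=[1.4507]  S=[1.0104]  K=[0.4505]  nu=[0.2039]  x^+=[0.8172]  P^+=[0.1087]

H_jac[0,0] = 1.4507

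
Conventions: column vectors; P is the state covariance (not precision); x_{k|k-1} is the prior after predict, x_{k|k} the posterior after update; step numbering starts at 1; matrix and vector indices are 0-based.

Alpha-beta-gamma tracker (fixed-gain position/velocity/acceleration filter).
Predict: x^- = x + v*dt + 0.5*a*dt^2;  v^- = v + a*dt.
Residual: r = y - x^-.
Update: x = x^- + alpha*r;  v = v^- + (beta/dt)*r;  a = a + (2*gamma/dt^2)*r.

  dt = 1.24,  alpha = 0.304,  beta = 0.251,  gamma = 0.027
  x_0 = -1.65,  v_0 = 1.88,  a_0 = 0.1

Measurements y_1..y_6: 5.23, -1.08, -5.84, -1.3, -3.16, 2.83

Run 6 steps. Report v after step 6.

step 1: x_pred=0.7581  r=4.4719  x^+=2.1175  v^+=2.9092  a^+=0.2571
step 2: x_pred=5.9226  r=-7.0026  x^+=3.7938  v^+=1.8105  a^+=0.0111
step 3: x_pred=6.0474  r=-11.8874  x^+=2.4336  v^+=-0.5819  a^+=-0.4064
step 4: x_pred=1.3996  r=-2.6996  x^+=0.5789  v^+=-1.6323  a^+=-0.5012
step 5: x_pred=-1.8304  r=-1.3296  x^+=-2.2346  v^+=-2.5229  a^+=-0.5479
step 6: x_pred=-5.7841  r=8.6141  x^+=-3.1654  v^+=-1.4585  a^+=-0.2453

v_post = -1.4585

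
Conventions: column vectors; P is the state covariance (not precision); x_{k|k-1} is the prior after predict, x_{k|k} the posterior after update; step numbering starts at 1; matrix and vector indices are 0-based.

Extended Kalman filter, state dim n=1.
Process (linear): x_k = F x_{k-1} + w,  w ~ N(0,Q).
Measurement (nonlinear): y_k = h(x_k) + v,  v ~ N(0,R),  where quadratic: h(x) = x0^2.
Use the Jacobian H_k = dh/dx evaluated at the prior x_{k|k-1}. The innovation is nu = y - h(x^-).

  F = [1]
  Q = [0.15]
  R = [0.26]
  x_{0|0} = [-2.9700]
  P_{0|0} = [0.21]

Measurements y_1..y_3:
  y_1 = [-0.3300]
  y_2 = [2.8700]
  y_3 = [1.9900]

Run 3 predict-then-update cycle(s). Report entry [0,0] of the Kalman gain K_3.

K[0,0] = -0.2641

step 1: x^-=[-2.9700]  P^-=[0.3600]  H_jac=[-5.9400]  S=[12.9621]  K=[-0.1650]  nu=[-9.1509]  x^+=[-1.4603]  P^+=[0.0072]
step 2: x^-=[-1.4603]  P^-=[0.1572]  H_jac=[-2.9207]  S=[1.6012]  K=[-0.2868]  nu=[0.7374]  x^+=[-1.6718]  P^+=[0.0255]
step 3: x^-=[-1.6718]  P^-=[0.1755]  H_jac=[-3.3436]  S=[2.2224]  K=[-0.2641]  nu=[-0.8050]  x^+=[-1.4592]  P^+=[0.0205]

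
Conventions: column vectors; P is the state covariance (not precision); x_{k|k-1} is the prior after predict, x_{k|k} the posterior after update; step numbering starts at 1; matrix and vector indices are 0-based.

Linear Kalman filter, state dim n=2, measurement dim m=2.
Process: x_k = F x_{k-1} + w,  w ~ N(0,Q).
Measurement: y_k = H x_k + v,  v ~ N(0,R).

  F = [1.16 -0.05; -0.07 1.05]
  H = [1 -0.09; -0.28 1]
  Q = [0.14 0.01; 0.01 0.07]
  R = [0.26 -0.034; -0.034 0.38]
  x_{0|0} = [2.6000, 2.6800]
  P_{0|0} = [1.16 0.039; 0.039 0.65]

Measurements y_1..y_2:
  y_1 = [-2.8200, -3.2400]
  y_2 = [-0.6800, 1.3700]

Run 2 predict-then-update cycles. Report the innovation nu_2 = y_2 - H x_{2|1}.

step 1: x^-=[2.8820, 2.6320]  P^-=[1.6980 -0.0707; -0.0707 0.7866]  S=[1.9771 -0.6527; -0.6527 1.3393]  K=[0.8669 0.0147; 0.1516 0.6760]  nu=[-5.4651, -5.0650]  x^+=[-1.9303, -1.6203]  P^+=[0.2285 0.0401; 0.0401 0.2629]
step 2: x^-=[-2.1581, -1.5662]  P^-=[0.4435 0.0266; 0.0266 0.3551]  S=[0.7016 -0.1628; -0.1628 0.7550]  K=[0.6303 0.0067; 0.1045 0.4830]  nu=[1.3372, 2.3320]  x^+=[-1.2996, -0.3001]  P^+=[0.1661 0.0276; 0.0276 0.1877]

innov = [1.3372, 2.3320]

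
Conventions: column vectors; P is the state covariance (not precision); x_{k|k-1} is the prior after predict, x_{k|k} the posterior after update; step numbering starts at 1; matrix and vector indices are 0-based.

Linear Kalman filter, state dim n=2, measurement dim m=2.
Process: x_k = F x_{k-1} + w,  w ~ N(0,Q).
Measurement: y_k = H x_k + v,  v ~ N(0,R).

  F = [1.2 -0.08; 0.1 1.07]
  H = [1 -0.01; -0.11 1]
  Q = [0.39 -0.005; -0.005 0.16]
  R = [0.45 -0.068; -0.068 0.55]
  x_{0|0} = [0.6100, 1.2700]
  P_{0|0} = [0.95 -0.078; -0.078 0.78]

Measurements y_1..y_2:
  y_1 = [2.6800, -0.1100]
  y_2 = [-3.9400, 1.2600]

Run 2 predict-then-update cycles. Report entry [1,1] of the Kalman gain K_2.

K[1,1] = 0.5133

step 1: x^-=[0.6304, 1.4199]  P^-=[1.7780 -0.0573; -0.0573 1.0458]  S=[2.2292 -0.3314; -0.3314 1.6299]  K=[0.7989 0.0073; 0.0676 0.6592]  nu=[2.0638, -1.4606]  x^+=[2.2686, 0.5966]  P^+=[0.3589 -0.0108; -0.0108 0.3568]
step 2: x^-=[2.6745, 0.8652]  P^-=[0.9112 -0.0063; -0.0063 0.5698]  S=[1.3614 -0.1802; -0.1802 1.1322]  K=[0.6710 0.0127; 0.0591 0.5133]  nu=[-6.6059, 0.6890]  x^+=[-1.7496, 0.8282]  P^+=[0.3011 -0.0055; -0.0055 0.2777]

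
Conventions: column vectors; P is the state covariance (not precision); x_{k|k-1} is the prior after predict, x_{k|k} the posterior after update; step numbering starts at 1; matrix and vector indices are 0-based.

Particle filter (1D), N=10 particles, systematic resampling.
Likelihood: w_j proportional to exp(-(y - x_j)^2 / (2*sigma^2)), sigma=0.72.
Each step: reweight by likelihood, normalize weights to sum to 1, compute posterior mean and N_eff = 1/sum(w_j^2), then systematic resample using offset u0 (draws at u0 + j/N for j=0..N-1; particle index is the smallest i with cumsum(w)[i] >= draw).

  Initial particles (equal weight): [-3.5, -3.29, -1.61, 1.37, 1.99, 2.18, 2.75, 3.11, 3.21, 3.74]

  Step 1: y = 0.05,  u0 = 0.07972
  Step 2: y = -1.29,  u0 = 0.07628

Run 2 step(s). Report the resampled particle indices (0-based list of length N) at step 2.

resampled_idx = [0, 0, 0, 0, 0, 1, 1, 1, 1, 1]

step 1: w=[0.0000, 0.0001, 0.2364, 0.6281, 0.0894, 0.0424, 0.0030, 0.0004, 0.0002, 0.0000]  mean=0.7602  Neff=2.1730  idx=[2, 2, 3, 3, 3, 3, 3, 3, 4, 5]
step 2: w=[0.4982, 0.4982, 0.0006, 0.0006, 0.0006, 0.0006, 0.0006, 0.0006, 0.0000, 0.0000]  mean=-1.5992  Neff=2.0145  idx=[0, 0, 0, 0, 0, 1, 1, 1, 1, 1]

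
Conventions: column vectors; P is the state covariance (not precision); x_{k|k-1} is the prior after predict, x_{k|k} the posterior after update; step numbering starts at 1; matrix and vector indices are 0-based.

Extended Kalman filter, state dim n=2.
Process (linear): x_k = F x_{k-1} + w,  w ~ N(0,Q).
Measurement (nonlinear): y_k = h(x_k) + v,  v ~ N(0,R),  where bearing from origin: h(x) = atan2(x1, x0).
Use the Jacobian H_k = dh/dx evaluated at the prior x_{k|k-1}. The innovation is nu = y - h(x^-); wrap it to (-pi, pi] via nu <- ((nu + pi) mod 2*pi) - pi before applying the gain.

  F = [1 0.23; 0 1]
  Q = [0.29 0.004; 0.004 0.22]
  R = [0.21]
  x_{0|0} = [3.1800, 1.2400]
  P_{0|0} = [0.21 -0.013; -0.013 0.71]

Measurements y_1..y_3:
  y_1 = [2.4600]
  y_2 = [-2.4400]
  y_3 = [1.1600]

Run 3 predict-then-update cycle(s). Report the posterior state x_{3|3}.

step 1: x^-=[3.4652, 1.2400]  P^-=[0.5316 0.1543; 0.1543 0.9300]  H_jac=[-0.0915 0.2558]  S=[0.2681]  K=[-0.0343; 0.8348]  nu=[2.1164]  x^+=[3.3927, 3.0066]  P^+=[0.5313 0.1620; 0.1620 0.7432]
step 2: x^-=[4.0842, 3.0066]  P^-=[0.9351 0.3369; 0.3369 0.9632]  H_jac=[-0.1169 0.1588]  S=[0.2346]  K=[-0.2379; 0.4842]  nu=[-3.0746]  x^+=[4.8158, 1.5180]  P^+=[0.9218 0.3639; 0.3639 0.9082]
step 3: x^-=[5.1649, 1.5180]  P^-=[1.4273 0.5768; 0.5768 1.1282]  H_jac=[-0.0524 0.1782]  S=[0.2390]  K=[0.1173; 0.7149]  nu=[0.8741]  x^+=[5.2675, 2.1430]  P^+=[1.4240 0.5568; 0.5568 1.0061]

x_post = [5.2675, 2.1430]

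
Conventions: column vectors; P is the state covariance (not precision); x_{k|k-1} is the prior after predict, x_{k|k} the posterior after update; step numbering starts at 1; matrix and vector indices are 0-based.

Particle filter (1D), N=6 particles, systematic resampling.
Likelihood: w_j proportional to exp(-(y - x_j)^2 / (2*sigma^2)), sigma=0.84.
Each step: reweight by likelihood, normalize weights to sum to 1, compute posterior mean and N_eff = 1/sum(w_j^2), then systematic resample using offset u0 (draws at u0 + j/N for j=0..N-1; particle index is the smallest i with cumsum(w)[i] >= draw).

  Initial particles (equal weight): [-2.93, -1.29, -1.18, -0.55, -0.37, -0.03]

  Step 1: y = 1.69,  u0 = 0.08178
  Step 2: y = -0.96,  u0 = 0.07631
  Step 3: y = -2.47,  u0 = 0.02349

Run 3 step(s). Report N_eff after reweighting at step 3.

step 1: w=[0.0000, 0.0090, 0.0142, 0.1389, 0.2404, 0.5976]  mean=-0.2116  Neff=2.3019  idx=[3, 4, 5, 5, 5, 5]
step 2: w=[0.2314, 0.2037, 0.1412, 0.1412, 0.1412, 0.1412]  mean=-0.2196  Neff=5.7203  idx=[0, 1, 1, 2, 4, 5]
step 3: w=[0.3572, 0.2139, 0.2139, 0.0716, 0.0716, 0.0716]  mean=-0.3612  Neff=4.2639  idx=[0, 0, 0, 1, 2, 4]

N_eff = 4.2639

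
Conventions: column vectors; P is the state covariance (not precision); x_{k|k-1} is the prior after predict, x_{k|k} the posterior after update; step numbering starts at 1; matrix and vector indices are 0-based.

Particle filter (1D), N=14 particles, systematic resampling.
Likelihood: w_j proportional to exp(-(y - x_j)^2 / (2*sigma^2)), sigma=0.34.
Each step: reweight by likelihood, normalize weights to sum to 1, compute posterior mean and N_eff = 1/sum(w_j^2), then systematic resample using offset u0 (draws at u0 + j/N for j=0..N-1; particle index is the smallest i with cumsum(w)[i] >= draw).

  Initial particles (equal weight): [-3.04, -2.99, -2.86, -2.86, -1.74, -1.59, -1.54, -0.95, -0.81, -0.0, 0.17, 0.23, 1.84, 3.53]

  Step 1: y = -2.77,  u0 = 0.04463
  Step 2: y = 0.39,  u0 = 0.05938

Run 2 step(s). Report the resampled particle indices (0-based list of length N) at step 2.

resampled_idx = [6, 6, 7, 8, 8, 9, 9, 10, 11, 11, 12, 12, 13, 13]

step 1: w=[0.2093, 0.2327, 0.2770, 0.2770, 0.0029, 0.0007, 0.0004, 0.0000, 0.0000, 0.0000, 0.0000, 0.0000, 0.0000, 0.0000]  mean=-2.9232  Neff=3.9775  idx=[0, 0, 0, 1, 1, 1, 2, 2, 2, 2, 3, 3, 3, 3]
step 2: w=[0.0007, 0.0007, 0.0007, 0.0030, 0.0030, 0.0030, 0.1236, 0.1236, 0.1236, 0.1236, 0.1236, 0.1236, 0.1236, 0.1236]  mean=-2.8615  Neff=8.1764  idx=[6, 6, 7, 8, 8, 9, 9, 10, 11, 11, 12, 12, 13, 13]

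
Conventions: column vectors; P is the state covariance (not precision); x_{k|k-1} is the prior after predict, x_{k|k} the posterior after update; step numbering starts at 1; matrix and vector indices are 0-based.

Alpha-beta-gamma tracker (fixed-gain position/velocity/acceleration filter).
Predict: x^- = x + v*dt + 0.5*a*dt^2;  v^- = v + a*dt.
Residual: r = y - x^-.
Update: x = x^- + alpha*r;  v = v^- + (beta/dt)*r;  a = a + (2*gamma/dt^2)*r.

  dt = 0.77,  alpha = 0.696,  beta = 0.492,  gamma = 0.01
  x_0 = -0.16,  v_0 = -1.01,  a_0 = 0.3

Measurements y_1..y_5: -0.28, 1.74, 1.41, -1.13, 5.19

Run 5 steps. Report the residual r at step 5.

step 1: x_pred=-0.8488  r=0.5688  x^+=-0.4529  v^+=-0.4156  a^+=0.3192
step 2: x_pred=-0.6783  r=2.4183  x^+=1.0048  v^+=1.3754  a^+=0.4008
step 3: x_pred=2.1827  r=-0.7727  x^+=1.6449  v^+=1.1902  a^+=0.3747
step 4: x_pred=2.6725  r=-3.8025  x^+=0.0259  v^+=-0.9509  a^+=0.2464
step 5: x_pred=-0.6332  r=5.8232  x^+=3.4198  v^+=2.9597  a^+=0.4429

resid = 5.8232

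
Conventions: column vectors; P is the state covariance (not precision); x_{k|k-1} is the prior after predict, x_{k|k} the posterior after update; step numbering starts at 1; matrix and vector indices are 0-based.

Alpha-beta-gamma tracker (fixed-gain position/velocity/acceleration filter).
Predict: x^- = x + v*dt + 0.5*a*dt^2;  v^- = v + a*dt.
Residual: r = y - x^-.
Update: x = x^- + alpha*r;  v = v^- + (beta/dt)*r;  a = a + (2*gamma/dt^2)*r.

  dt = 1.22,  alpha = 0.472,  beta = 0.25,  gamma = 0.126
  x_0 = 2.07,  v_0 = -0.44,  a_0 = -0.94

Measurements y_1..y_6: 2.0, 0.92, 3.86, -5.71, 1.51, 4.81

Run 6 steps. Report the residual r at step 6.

step 1: x_pred=0.8337  r=1.1663  x^+=1.3842  v^+=-1.3478  a^+=-0.7425
step 2: x_pred=-0.8127  r=1.7327  x^+=0.0051  v^+=-1.8986  a^+=-0.4492
step 3: x_pred=-2.6454  r=6.5054  x^+=0.4251  v^+=-1.1135  a^+=0.6523
step 4: x_pred=-0.4479  r=-5.2621  x^+=-2.9316  v^+=-1.3960  a^+=-0.2386
step 5: x_pred=-4.8124  r=6.3224  x^+=-1.8282  v^+=-0.3916  a^+=0.8318
step 6: x_pred=-1.6869  r=6.4969  x^+=1.3796  v^+=1.9545  a^+=1.9318

resid = 6.4969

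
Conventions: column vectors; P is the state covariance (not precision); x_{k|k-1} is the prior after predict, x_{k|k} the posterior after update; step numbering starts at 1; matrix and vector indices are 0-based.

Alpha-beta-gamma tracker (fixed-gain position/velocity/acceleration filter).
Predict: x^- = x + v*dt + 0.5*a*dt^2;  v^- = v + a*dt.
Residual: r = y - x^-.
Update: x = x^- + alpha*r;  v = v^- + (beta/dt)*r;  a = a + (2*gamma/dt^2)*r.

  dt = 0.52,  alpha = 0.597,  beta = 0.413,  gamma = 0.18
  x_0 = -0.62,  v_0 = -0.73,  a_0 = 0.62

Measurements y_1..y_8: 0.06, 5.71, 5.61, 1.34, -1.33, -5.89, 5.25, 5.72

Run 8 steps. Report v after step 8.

step 1: x_pred=-0.9158  r=0.9758  x^+=-0.3332  v^+=0.3674  a^+=1.9191
step 2: x_pred=0.1173  r=5.5927  x^+=3.4561  v^+=5.8072  a^+=9.3651
step 3: x_pred=7.7421  r=-2.1321  x^+=6.4692  v^+=8.9837  a^+=6.5265
step 4: x_pred=12.0231  r=-10.6831  x^+=5.6453  v^+=3.8926  a^+=-7.6966
step 5: x_pred=6.6289  r=-7.9589  x^+=1.8774  v^+=-6.4308  a^+=-18.2928
step 6: x_pred=-3.9398  r=-1.9502  x^+=-5.1041  v^+=-17.4920  a^+=-20.8892
step 7: x_pred=-17.0241  r=22.2741  x^+=-3.7265  v^+=-10.6636  a^+=8.7656
step 8: x_pred=-8.0864  r=13.8064  x^+=0.1560  v^+=4.8600  a^+=27.1470

v_post = 4.8600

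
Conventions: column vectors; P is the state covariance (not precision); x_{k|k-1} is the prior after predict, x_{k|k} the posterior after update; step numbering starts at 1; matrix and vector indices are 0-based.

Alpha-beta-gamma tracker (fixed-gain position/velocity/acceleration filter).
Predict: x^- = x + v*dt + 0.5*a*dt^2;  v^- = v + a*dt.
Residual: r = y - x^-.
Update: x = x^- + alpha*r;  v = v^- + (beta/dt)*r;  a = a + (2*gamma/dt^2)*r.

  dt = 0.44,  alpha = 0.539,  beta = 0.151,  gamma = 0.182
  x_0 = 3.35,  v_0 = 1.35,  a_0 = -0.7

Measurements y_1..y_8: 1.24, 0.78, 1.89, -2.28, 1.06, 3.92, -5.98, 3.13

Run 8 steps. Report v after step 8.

v_post = 10.9451

step 1: x_pred=3.8762  r=-2.6362  x^+=2.4553  v^+=0.1373  a^+=-5.6566
step 2: x_pred=1.9682  r=-1.1882  x^+=1.3277  v^+=-2.7594  a^+=-7.8905
step 3: x_pred=-0.6502  r=2.5402  x^+=0.7190  v^+=-5.3594  a^+=-3.1146
step 4: x_pred=-1.9407  r=-0.3393  x^+=-2.1236  v^+=-6.8463  a^+=-3.7526
step 5: x_pred=-5.4992  r=6.5592  x^+=-1.9638  v^+=-6.2464  a^+=8.5798
step 6: x_pred=-3.8817  r=7.8017  x^+=0.3234  v^+=0.2061  a^+=23.2482
step 7: x_pred=2.6645  r=-8.6445  x^+=-1.9949  v^+=7.4687  a^+=6.9951
step 8: x_pred=1.9685  r=1.1615  x^+=2.5945  v^+=10.9451  a^+=9.1790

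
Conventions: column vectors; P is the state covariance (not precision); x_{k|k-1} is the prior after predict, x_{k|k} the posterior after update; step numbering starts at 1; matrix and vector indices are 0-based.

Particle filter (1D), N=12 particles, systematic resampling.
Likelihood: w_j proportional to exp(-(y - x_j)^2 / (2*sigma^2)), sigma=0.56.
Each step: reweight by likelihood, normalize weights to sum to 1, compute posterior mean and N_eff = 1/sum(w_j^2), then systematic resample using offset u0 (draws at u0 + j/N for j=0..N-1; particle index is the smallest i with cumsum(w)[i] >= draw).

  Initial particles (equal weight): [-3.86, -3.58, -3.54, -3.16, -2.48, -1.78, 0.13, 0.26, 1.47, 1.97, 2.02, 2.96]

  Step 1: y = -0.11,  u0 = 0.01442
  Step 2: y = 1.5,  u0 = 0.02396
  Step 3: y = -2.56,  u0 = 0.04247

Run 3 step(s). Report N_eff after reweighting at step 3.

step 1: w=[0.0000, 0.0000, 0.0000, 0.0000, 0.0001, 0.0067, 0.5218, 0.4598, 0.0107, 0.0006, 0.0004, 0.0000]  mean=0.1929  Neff=2.0670  idx=[6, 6, 6, 6, 6, 6, 6, 7, 7, 7, 7, 7]
step 2: w=[0.0642, 0.0642, 0.0642, 0.0642, 0.0642, 0.0642, 0.0642, 0.1102, 0.1102, 0.1102, 0.1102, 0.1102]  mean=0.2016  Neff=11.1712  idx=[0, 1, 2, 4, 5, 6, 7, 8, 9, 9, 10, 11]
step 3: w=[0.1263, 0.1263, 0.1263, 0.1263, 0.1263, 0.1263, 0.0403, 0.0403, 0.0403, 0.0403, 0.0403, 0.0403]  mean=0.1615  Neff=9.4759  idx=[0, 0, 1, 2, 2, 3, 4, 4, 5, 6, 8, 10]

N_eff = 9.4759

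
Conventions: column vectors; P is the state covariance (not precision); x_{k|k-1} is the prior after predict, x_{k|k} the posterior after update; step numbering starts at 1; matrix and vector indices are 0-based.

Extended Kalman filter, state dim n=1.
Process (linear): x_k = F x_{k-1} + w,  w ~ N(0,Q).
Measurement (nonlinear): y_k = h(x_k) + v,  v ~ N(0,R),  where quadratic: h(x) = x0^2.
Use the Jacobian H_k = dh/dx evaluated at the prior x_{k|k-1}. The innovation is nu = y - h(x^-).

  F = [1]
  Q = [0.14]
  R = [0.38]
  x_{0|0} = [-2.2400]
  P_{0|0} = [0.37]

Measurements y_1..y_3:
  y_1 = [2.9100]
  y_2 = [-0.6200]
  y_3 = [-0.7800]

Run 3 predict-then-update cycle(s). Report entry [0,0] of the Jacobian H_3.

H_jac[0,0] = -1.7771

step 1: x^-=[-2.2400]  P^-=[0.5100]  H_jac=[-4.4800]  S=[10.6159]  K=[-0.2152]  nu=[-2.1076]  x^+=[-1.7864]  P^+=[0.0183]
step 2: x^-=[-1.7864]  P^-=[0.1583]  H_jac=[-3.5728]  S=[2.4001]  K=[-0.2356]  nu=[-3.8112]  x^+=[-0.8886]  P^+=[0.0251]
step 3: x^-=[-0.8886]  P^-=[0.1651]  H_jac=[-1.7771]  S=[0.9013]  K=[-0.3255]  nu=[-1.5695]  x^+=[-0.3777]  P^+=[0.0696]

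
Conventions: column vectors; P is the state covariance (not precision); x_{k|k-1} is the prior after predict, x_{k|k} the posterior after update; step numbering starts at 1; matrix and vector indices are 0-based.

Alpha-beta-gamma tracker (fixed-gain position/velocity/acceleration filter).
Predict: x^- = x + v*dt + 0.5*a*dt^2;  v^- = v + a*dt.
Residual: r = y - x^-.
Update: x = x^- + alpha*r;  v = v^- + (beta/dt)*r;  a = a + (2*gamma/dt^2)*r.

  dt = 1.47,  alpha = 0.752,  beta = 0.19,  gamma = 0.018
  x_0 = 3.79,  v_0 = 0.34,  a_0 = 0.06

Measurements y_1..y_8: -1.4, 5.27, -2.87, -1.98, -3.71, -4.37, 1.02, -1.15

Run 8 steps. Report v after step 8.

v_post = -0.0738

step 1: x_pred=4.3546  r=-5.7546  x^+=0.0271  v^+=-0.3156  a^+=-0.0359
step 2: x_pred=-0.4755  r=5.7455  x^+=3.8451  v^+=0.3743  a^+=0.0598
step 3: x_pred=4.4600  r=-7.3300  x^+=-1.0522  v^+=-0.4851  a^+=-0.0623
step 4: x_pred=-1.8326  r=-0.1474  x^+=-1.9434  v^+=-0.5957  a^+=-0.0647
step 5: x_pred=-2.8891  r=-0.8209  x^+=-3.5064  v^+=-0.7970  a^+=-0.0784
step 6: x_pred=-4.7627  r=0.3927  x^+=-4.4674  v^+=-0.8615  a^+=-0.0719
step 7: x_pred=-5.8114  r=6.8314  x^+=-0.6742  v^+=-0.0841  a^+=0.0420
step 8: x_pred=-0.7525  r=-0.3975  x^+=-1.0514  v^+=-0.0738  a^+=0.0353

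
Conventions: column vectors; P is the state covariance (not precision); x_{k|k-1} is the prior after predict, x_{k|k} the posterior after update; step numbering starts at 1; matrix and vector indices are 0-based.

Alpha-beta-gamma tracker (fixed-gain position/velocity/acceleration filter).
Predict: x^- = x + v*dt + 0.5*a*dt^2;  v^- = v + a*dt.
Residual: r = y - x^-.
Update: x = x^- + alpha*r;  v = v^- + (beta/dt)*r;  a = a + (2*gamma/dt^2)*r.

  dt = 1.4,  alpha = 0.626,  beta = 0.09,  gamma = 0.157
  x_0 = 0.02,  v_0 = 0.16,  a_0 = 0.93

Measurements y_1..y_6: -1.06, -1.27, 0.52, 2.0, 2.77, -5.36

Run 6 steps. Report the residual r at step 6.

resid = -8.3015

step 1: x_pred=1.1554  r=-2.2154  x^+=-0.2314  v^+=1.3196  a^+=0.5751
step 2: x_pred=2.1796  r=-3.4496  x^+=0.0201  v^+=1.9029  a^+=0.0225
step 3: x_pred=2.7063  r=-2.1863  x^+=1.3377  v^+=1.7938  a^+=-0.3278
step 4: x_pred=3.5278  r=-1.5278  x^+=2.5714  v^+=1.2367  a^+=-0.5726
step 5: x_pred=3.7417  r=-0.9717  x^+=3.1334  v^+=0.3727  a^+=-0.7282
step 6: x_pred=2.9415  r=-8.3015  x^+=-2.2552  v^+=-1.1805  a^+=-2.0581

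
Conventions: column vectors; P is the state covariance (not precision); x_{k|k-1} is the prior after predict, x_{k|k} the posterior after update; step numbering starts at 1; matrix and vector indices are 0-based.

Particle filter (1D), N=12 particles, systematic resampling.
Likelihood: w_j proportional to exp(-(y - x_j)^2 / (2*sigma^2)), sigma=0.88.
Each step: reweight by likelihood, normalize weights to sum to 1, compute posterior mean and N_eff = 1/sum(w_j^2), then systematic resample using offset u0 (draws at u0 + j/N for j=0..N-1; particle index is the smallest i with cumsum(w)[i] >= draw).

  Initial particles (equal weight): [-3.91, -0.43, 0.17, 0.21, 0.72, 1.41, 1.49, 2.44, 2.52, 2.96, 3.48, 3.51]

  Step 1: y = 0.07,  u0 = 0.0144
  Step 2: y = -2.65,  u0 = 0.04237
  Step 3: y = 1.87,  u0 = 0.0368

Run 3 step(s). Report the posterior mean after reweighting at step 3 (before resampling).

post_mean = -0.1220

step 1: w=[0.0000, 0.2011, 0.2348, 0.2333, 0.1799, 0.0741, 0.0643, 0.0063, 0.0049, 0.0011, 0.0001, 0.0001]  mean=0.3639  Neff=5.2070  idx=[1, 1, 1, 2, 2, 2, 3, 3, 4, 4, 4, 6]
step 2: w=[0.2689, 0.2689, 0.2689, 0.0382, 0.0382, 0.0382, 0.0330, 0.0330, 0.0042, 0.0042, 0.0042, 0.0001]  mean=-0.3043  Neff=4.4731  idx=[0, 0, 0, 1, 1, 1, 2, 2, 2, 2, 4, 7]
step 3: w=[0.0504, 0.0504, 0.0504, 0.0504, 0.0504, 0.0504, 0.0504, 0.0504, 0.0504, 0.0504, 0.2373, 0.2588]  mean=-0.1220  Neff=6.7255  idx=[0, 2, 4, 5, 7, 8, 10, 10, 10, 11, 11, 11]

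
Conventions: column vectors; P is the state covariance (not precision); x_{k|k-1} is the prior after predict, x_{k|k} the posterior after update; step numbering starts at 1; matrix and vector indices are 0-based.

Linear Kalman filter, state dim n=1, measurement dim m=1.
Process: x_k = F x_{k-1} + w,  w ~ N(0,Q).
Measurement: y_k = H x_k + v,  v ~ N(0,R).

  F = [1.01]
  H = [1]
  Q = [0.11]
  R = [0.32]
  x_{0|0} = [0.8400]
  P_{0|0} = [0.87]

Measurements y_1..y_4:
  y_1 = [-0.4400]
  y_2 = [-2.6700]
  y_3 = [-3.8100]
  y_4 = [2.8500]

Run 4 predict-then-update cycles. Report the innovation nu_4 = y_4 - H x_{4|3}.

step 1: x^-=[0.8484]  P^-=[0.9975]  S=[1.3175]  K=[0.7571]  nu=[-1.2884]  x^+=[-0.1271]  P^+=[0.2423]
step 2: x^-=[-0.1283]  P^-=[0.3571]  S=[0.6771]  K=[0.5274]  nu=[-2.5417]  x^+=[-1.4689]  P^+=[0.1688]
step 3: x^-=[-1.4836]  P^-=[0.2822]  S=[0.6022]  K=[0.4686]  nu=[-2.3264]  x^+=[-2.5737]  P^+=[0.1499]
step 4: x^-=[-2.5994]  P^-=[0.2630]  S=[0.5830]  K=[0.4511]  nu=[5.4494]  x^+=[-0.1413]  P^+=[0.1443]

innov = [5.4494]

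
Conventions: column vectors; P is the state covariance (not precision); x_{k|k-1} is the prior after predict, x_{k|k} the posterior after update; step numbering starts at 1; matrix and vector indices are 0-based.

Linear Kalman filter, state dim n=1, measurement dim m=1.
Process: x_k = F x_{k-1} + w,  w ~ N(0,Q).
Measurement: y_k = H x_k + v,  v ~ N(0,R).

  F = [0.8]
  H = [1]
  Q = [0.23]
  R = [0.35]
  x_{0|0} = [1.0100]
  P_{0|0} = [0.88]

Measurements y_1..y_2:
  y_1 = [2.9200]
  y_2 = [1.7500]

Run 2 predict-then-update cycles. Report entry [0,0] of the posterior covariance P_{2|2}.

step 1: x^-=[0.8080]  P^-=[0.7932]  S=[1.1432]  K=[0.6938]  nu=[2.1120]  x^+=[2.2734]  P^+=[0.2428]
step 2: x^-=[1.8187]  P^-=[0.3854]  S=[0.7354]  K=[0.5241]  nu=[-0.0687]  x^+=[1.7827]  P^+=[0.1834]

P_post[0,0] = 0.1834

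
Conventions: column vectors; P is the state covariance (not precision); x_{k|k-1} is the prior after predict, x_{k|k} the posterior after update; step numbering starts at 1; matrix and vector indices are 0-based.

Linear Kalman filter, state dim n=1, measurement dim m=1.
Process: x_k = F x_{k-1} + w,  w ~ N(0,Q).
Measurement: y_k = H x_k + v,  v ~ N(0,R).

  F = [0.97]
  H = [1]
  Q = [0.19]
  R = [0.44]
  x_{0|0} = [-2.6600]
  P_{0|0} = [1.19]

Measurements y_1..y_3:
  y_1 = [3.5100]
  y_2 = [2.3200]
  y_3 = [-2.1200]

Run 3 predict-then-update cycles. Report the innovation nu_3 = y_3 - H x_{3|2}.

innov = [-4.1884]

step 1: x^-=[-2.5802]  P^-=[1.3097]  S=[1.7497]  K=[0.7485]  nu=[6.0902]  x^+=[1.9785]  P^+=[0.3294]
step 2: x^-=[1.9191]  P^-=[0.4999]  S=[0.9399]  K=[0.5319]  nu=[0.4009]  x^+=[2.1323]  P^+=[0.2340]
step 3: x^-=[2.0684]  P^-=[0.4102]  S=[0.8502]  K=[0.4825]  nu=[-4.1884]  x^+=[0.0476]  P^+=[0.2123]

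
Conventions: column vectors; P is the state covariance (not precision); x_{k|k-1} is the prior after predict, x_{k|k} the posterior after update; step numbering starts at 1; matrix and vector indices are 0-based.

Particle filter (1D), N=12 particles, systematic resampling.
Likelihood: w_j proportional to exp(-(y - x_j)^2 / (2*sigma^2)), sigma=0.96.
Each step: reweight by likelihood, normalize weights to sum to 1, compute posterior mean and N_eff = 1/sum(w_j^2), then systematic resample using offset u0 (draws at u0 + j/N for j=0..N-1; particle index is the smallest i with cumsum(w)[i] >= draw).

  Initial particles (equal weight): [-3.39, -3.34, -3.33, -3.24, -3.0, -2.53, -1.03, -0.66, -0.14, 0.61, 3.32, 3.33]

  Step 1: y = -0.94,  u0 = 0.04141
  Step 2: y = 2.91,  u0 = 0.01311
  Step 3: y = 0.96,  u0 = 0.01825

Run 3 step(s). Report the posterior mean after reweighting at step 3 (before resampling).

post_mean = 0.4983

step 1: w=[0.0111, 0.0127, 0.0130, 0.0163, 0.0288, 0.0731, 0.2869, 0.2762, 0.2036, 0.0783, 0.0000, 0.0000]  mean=-0.9060  Neff=4.6936  idx=[3, 5, 6, 6, 6, 7, 7, 7, 7, 8, 8, 9]
step 2: w=[0.0000, 0.0000, 0.0030, 0.0030, 0.0030, 0.0134, 0.0134, 0.0134, 0.0134, 0.0867, 0.0867, 0.7642]  mean=0.3974  Neff=1.6672  idx=[5, 9, 10, 11, 11, 11, 11, 11, 11, 11, 11, 11]
step 3: w=[0.0248, 0.0535, 0.0535, 0.0965, 0.0965, 0.0965, 0.0965, 0.0965, 0.0965, 0.0965, 0.0965, 0.0965]  mean=0.4983  Neff=11.0997  idx=[0, 2, 3, 4, 5, 6, 7, 7, 8, 9, 10, 11]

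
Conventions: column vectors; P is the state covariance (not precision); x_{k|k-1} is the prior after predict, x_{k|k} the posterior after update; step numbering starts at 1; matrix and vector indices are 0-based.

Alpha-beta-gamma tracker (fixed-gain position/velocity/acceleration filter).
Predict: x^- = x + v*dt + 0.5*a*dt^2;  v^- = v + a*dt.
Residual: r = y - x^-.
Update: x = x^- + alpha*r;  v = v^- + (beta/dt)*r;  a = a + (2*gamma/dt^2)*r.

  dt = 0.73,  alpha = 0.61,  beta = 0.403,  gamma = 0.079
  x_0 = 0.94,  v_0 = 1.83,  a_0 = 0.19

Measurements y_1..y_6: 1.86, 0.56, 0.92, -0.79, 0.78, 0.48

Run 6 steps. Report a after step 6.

step 1: x_pred=2.3265  r=-0.4665  x^+=2.0419  v^+=1.7112  a^+=0.0517
step 2: x_pred=3.3049  r=-2.7449  x^+=1.6305  v^+=0.2336  a^+=-0.7621
step 3: x_pred=1.5979  r=-0.6779  x^+=1.1844  v^+=-0.6971  a^+=-0.9631
step 4: x_pred=0.4189  r=-1.2089  x^+=-0.3185  v^+=-2.0675  a^+=-1.3216
step 5: x_pred=-2.1800  r=2.9600  x^+=-0.3744  v^+=-1.3982  a^+=-0.4440
step 6: x_pred=-1.5134  r=1.9934  x^+=-0.2974  v^+=-0.6219  a^+=0.1470

a_post = 0.1470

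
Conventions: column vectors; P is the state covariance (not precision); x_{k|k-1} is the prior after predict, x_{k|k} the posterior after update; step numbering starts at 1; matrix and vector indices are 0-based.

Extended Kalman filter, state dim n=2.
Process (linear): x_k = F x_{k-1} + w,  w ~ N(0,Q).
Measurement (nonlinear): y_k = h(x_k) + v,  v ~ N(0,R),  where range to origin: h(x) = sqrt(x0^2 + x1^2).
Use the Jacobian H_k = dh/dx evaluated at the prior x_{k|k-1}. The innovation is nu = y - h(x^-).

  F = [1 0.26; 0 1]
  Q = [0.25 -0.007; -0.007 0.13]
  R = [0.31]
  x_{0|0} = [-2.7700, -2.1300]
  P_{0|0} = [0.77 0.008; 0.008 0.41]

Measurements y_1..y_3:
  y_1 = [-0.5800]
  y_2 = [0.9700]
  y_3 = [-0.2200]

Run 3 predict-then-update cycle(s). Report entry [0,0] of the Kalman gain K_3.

K[0,0] = -0.4336

step 1: x^-=[-3.3238, -2.1300]  P^-=[1.0519 0.1076; 0.1076 0.5400]  H_jac=[-0.8420 -0.5396]  S=[1.3106]  K=[-0.7200; -0.2914]  nu=[-4.5277]  x^+=[-0.0637, -0.8105]  P^+=[0.3724 -0.1674; -0.1674 0.4287]
step 2: x^-=[-0.2744, -0.8105]  P^-=[0.5643 -0.0630; -0.0630 0.5587]  H_jac=[-0.3207 -0.9472]  S=[0.8310]  K=[-0.1460; -0.6125]  nu=[0.1143]  x^+=[-0.2911, -0.8805]  P^+=[0.5466 -0.1373; -0.1373 0.2469]
step 3: x^-=[-0.5201, -0.8805]  P^-=[0.7419 -0.0801; -0.0801 0.3769]  H_jac=[-0.5086 -0.8610]  S=[0.7112]  K=[-0.4336; -0.3991]  nu=[-1.2426]  x^+=[0.0187, -0.3846]  P^+=[0.6082 -0.2031; -0.2031 0.2637]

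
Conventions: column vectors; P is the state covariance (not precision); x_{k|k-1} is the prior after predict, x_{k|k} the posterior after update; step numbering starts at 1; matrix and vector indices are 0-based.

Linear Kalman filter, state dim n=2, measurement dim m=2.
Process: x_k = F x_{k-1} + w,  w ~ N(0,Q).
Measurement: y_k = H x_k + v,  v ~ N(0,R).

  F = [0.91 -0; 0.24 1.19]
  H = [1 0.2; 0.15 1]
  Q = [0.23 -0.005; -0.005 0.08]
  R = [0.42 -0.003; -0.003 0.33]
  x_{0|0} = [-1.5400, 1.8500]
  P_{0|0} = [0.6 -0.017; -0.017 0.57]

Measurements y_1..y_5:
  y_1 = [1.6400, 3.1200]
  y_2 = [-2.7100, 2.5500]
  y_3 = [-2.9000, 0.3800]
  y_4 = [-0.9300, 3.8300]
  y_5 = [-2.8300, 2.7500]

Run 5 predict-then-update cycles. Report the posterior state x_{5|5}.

step 1: x^-=[-1.4014, 1.8319]  P^-=[0.7269 0.1076; 0.1076 0.9120]  S=[1.2264 0.3993; 0.3993 1.2907]  K=[0.6178 -0.0233; 0.0026 0.7183]  nu=[2.6750, 1.4983]  x^+=[0.2164, 2.9152]  P^+=[0.2695 -0.0500; -0.0500 0.2445]
step 2: x^-=[0.1969, 3.5210]  P^-=[0.4532 -0.0002; -0.0002 0.4133]  S=[0.8896 0.1474; 0.1474 0.7534]  K=[0.5110 -0.0101; 0.0018 0.5481]  nu=[-3.6111, -1.0005]  x^+=[-1.6384, 2.9660]  P^+=[0.2223 -0.0382; -0.0382 0.1866]
step 3: x^-=[-1.4910, 3.1363]  P^-=[0.4141 0.0022; 0.0022 0.3352]  S=[0.8484 0.1284; 0.1284 0.6752]  K=[0.4883 0.0024; 0.0066 0.4957]  nu=[-2.0363, -2.5326]  x^+=[-2.4912, 1.8674]  P^+=[0.2115 -0.0324; -0.0324 0.1684]
step 4: x^-=[-2.2670, 1.6243]  P^-=[0.4052 0.0061; 0.0061 0.3122]  S=[0.8401 0.1265; 0.1265 0.6531]  K=[0.4824 0.0090; 0.0097 0.4775]  nu=[1.0121, 2.5458]  x^+=[-1.7559, 2.8497]  P^+=[0.2085 -0.0298; -0.0298 0.1620]
step 5: x^-=[-1.5979, 2.9697]  P^-=[0.4027 0.0083; 0.0083 0.3044]  S=[0.8382 0.1268; 0.1268 0.6460]  K=[0.4806 0.0120; 0.0113 0.4710]  nu=[-1.8261, 0.0199]  x^+=[-2.4752, 2.9585]  P^+=[0.2075 -0.0286; -0.0286 0.1597]

x_post = [-2.4752, 2.9585]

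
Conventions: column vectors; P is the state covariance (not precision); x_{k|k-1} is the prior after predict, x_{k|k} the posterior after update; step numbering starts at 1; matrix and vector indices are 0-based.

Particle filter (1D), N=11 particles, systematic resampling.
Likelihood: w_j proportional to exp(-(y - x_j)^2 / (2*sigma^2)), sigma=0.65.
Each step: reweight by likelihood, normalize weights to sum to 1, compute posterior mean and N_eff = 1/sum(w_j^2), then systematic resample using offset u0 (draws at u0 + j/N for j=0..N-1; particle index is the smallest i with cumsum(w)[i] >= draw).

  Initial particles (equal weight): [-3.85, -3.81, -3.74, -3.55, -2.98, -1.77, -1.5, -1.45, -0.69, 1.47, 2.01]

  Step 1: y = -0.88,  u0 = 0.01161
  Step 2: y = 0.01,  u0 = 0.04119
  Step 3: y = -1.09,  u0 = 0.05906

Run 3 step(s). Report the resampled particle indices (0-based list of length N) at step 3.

step 1: w=[0.0000, 0.0000, 0.0000, 0.0001, 0.0020, 0.1466, 0.2374, 0.2548, 0.3585, 0.0005, 0.0000]  mean=-1.2380  Neff=3.6858  idx=[5, 5, 6, 6, 6, 7, 7, 8, 8, 8, 8]
step 2: w=[0.0089, 0.0089, 0.0254, 0.0254, 0.0254, 0.0303, 0.0303, 0.2114, 0.2114, 0.2114, 0.2114]  mean=-0.8170  Neff=5.4759  idx=[2, 6, 7, 7, 8, 8, 9, 9, 9, 10, 10]
step 3: w=[0.0898, 0.0940, 0.0907, 0.0907, 0.0907, 0.0907, 0.0907, 0.0907, 0.0907, 0.0907, 0.0907]  mean=-0.8342  Neff=10.9986  idx=[0, 1, 2, 3, 4, 5, 6, 7, 8, 9, 10]

resampled_idx = [0, 1, 2, 3, 4, 5, 6, 7, 8, 9, 10]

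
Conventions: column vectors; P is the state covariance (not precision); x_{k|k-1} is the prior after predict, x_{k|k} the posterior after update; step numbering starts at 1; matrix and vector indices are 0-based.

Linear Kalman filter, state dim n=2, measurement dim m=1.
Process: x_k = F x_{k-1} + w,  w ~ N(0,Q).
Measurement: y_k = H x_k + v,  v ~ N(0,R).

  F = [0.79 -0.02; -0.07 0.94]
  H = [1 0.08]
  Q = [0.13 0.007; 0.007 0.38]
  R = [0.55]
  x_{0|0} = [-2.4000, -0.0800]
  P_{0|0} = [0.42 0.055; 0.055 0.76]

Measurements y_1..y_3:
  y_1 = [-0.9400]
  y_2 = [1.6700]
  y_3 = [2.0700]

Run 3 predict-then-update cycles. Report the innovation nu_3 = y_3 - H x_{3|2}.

step 1: x^-=[-1.8944, 0.0928]  P^-=[0.3907 0.0104; 0.0104 1.0464]  S=[0.9490]  K=[0.4125; 0.0992]  nu=[0.9470]  x^+=[-1.5037, 0.1867]  P^+=[0.2292 -0.0284; -0.0284 1.0370]
step 2: x^-=[-1.1917, 0.2808]  P^-=[0.2743 -0.0463; -0.0463 1.3012]  S=[0.8253]  K=[0.3279; 0.0700]  nu=[2.8392]  x^+=[-0.2606, 0.4796]  P^+=[0.1856 -0.0653; -0.0653 1.2971]
step 3: x^-=[-0.2155, 0.4690]  P^-=[0.2484 -0.0762; -0.0762 1.5356]  S=[0.7960]  K=[0.3044; 0.0586]  nu=[2.2479]  x^+=[0.4688, 0.6008]  P^+=[0.1746 -0.0904; -0.0904 1.5329]

innov = [2.2479]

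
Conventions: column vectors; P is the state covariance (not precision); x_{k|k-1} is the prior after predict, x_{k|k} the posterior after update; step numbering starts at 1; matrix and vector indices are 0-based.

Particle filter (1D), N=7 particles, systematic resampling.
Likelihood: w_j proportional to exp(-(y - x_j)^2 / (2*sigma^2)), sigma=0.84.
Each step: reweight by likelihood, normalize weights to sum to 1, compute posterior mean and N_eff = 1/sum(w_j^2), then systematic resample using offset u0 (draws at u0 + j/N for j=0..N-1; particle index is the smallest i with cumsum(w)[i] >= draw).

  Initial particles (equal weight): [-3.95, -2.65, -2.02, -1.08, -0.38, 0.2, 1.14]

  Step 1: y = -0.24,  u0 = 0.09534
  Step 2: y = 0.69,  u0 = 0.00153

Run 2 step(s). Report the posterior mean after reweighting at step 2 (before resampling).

step 1: w=[0.0000, 0.0057, 0.0372, 0.2131, 0.3465, 0.3063, 0.0911]  mean=-0.2871  Neff=3.7172  idx=[3, 3, 4, 4, 5, 5, 6]
step 2: w=[0.0297, 0.0297, 0.1214, 0.1214, 0.2305, 0.2305, 0.2368]  mean=0.2057  Neff=5.1657  idx=[0, 2, 3, 4, 5, 5, 6]

post_mean = 0.2057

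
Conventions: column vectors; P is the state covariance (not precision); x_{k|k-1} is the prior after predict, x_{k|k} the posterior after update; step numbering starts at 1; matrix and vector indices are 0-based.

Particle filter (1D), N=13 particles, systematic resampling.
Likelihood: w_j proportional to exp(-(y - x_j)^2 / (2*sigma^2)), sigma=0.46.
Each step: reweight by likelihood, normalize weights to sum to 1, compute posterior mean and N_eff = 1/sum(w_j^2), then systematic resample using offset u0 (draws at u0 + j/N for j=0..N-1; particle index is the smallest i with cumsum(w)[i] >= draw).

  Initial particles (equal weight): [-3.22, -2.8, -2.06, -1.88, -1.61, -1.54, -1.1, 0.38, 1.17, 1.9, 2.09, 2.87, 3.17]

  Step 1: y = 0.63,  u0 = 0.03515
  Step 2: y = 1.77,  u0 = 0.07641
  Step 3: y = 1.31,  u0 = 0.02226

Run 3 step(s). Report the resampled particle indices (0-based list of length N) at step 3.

step 1: w=[0.0000, 0.0000, 0.0000, 0.0000, 0.0000, 0.0000, 0.0006, 0.6188, 0.3601, 0.0159, 0.0047, 0.0000, 0.0000]  mean=0.6956  Neff=1.9501  idx=[7, 7, 7, 7, 7, 7, 7, 7, 8, 8, 8, 8, 8]
step 2: w=[0.0047, 0.0047, 0.0047, 0.0047, 0.0047, 0.0047, 0.0047, 0.0047, 0.1925, 0.1925, 0.1925, 0.1925, 0.1925]  mean=1.1404  Neff=5.3922  idx=[8, 8, 9, 9, 9, 10, 10, 10, 11, 11, 12, 12, 12]
step 3: w=[0.0769, 0.0769, 0.0769, 0.0769, 0.0769, 0.0769, 0.0769, 0.0769, 0.0769, 0.0769, 0.0769, 0.0769, 0.0769]  mean=1.1700  Neff=13.0000  idx=[0, 1, 2, 3, 4, 5, 6, 7, 8, 9, 10, 11, 12]

resampled_idx = [0, 1, 2, 3, 4, 5, 6, 7, 8, 9, 10, 11, 12]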